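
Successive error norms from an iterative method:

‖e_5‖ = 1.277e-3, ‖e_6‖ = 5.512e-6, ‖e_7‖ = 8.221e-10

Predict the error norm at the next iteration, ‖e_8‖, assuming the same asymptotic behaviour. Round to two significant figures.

First estimate the order: p ≈ ln(‖e_7‖/‖e_6‖) / ln(‖e_6‖/‖e_5‖) = ln(8.221e-10/5.512e-6)/ln(5.512e-6/1.277e-3) = ln(0.000149147)/ln(0.00431637) ≈ 1.6180.
Then ‖e_8‖ ≈ ‖e_7‖·(‖e_7‖/‖e_6‖)^p = 8.221e-10·(0.000149147)^1.6180 = 8.221e-10·6.44033e-07 ≈ 5.295e-16.

5.3e-16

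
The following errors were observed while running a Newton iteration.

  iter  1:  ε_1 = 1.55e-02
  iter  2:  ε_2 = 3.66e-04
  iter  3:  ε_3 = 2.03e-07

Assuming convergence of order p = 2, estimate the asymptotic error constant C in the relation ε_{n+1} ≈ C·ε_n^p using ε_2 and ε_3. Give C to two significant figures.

1.5

C ≈ ε_3 / ε_2^2
  = 2.03e-07 / (3.66e-04)^2
  = 2.03e-07 / 1.33956e-07 ≈ 1.5154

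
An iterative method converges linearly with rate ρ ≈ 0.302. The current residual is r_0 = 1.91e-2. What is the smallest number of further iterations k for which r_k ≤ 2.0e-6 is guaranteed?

8

After k steps, r_k ≈ 1.91e-2·0.302^k.
Need 0.302^k ≤ 2.0e-6/1.91e-2 = 0.000104712.
k ≥ ln(0.000104712)/ln(0.302) = -9.1643/-1.19733 = 7.654.
Smallest integer k = 8.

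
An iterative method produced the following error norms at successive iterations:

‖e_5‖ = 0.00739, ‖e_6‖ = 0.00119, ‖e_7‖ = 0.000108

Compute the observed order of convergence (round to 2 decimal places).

p ≈ ln(‖e_7‖/‖e_6‖) / ln(‖e_6‖/‖e_5‖)
  = ln(0.000108/0.00119) / ln(0.00119/0.00739)
  = ln(0.0907563) / ln(0.161028)
  = -2.39958 / -1.82618 ≈ 1.31399

1.31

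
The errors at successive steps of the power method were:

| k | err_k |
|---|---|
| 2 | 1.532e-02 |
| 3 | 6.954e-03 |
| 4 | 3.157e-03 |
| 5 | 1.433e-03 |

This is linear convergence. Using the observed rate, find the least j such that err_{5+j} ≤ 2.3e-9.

17

Rate ρ ≈ err_5/err_4 = 1.433e-03/3.157e-03 = 0.4539.
After j more steps, err_{5+j} ≈ 1.433e-03·ρ^j; need ρ^j ≤ 2.3e-9/1.433e-03 = 1.60502e-06.
j ≥ ln(1.60502e-06)/ln(0.4539) = -13.3424/-0.78988 = 16.892.
So 17 more iterations are needed.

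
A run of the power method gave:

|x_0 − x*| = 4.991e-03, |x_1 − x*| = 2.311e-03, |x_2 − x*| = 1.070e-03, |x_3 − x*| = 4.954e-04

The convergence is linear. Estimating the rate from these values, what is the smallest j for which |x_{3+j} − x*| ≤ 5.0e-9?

Rate ρ ≈ |x_3 − x*|/|x_2 − x*| = 4.954e-04/1.070e-03 = 0.4630.
After j more steps, |x_{3+j} − x*| ≈ 4.954e-04·ρ^j; need ρ^j ≤ 5.0e-9/4.954e-04 = 1.00929e-05.
j ≥ ln(1.00929e-05)/ln(0.4630) = -11.5037/-0.77003 = 14.939.
So 15 more iterations are needed.

15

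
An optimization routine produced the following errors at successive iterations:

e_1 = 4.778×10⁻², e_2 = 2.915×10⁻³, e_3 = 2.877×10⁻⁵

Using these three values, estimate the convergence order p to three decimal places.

1.651

p ≈ ln(e_3/e_2) / ln(e_2/e_1)
  = ln(2.877×10⁻⁵/2.915×10⁻³) / ln(2.915×10⁻³/4.778×10⁻²)
  = ln(0.00986964) / ln(0.0610088)
  = -4.618292 / -2.796737 ≈ 1.651314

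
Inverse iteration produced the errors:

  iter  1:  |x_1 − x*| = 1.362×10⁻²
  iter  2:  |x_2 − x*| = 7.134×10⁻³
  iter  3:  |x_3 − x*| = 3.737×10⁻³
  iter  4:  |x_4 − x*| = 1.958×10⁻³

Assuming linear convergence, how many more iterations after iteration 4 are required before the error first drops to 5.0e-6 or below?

Rate ρ ≈ |x_4 − x*|/|x_3 − x*| = 1.958×10⁻³/3.737×10⁻³ = 0.5239.
After j more steps, |x_{4+j} − x*| ≈ 1.958×10⁻³·ρ^j; need ρ^j ≤ 5.0e-6/1.958×10⁻³ = 0.00255363.
j ≥ ln(0.00255363)/ln(0.5239) = -5.9702/-0.64645 = 9.235.
So 10 more iterations are needed.

10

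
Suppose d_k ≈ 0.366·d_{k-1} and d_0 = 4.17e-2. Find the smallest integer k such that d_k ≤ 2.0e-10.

After k steps, d_k ≈ 4.17e-2·0.366^k.
Need 0.366^k ≤ 2.0e-10/4.17e-2 = 4.79616e-09.
k ≥ ln(4.79616e-09)/ln(0.366) = -19.1555/-1.00512 = 19.058.
Smallest integer k = 20.

20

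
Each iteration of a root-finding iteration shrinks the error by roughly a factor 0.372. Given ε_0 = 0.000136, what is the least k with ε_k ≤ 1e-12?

After k steps, ε_k ≈ 0.000136·0.372^k.
Need 0.372^k ≤ 1e-12/0.000136 = 7.35294e-09.
k ≥ ln(7.35294e-09)/ln(0.372) = -18.7282/-0.98886 = 18.939.
Smallest integer k = 19.

19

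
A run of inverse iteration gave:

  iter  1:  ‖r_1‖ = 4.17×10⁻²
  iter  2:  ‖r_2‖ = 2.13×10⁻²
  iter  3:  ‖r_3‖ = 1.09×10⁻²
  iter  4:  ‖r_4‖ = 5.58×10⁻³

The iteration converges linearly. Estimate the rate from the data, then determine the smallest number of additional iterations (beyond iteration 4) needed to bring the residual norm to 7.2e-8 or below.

17

Rate ρ ≈ ‖r_4‖/‖r_3‖ = 5.58×10⁻³/1.09×10⁻² = 0.5119.
After j more steps, ‖r_{4+j}‖ ≈ 5.58×10⁻³·ρ^j; need ρ^j ≤ 7.2e-8/5.58×10⁻³ = 1.29032e-05.
j ≥ ln(1.29032e-05)/ln(0.5119) = -11.2580/-0.66963 = 16.812.
So 17 more iterations are needed.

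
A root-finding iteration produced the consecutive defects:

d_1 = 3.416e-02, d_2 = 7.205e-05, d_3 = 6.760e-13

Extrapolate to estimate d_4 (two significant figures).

First estimate the order: p ≈ ln(d_3/d_2) / ln(d_2/d_1) = ln(6.760e-13/7.205e-05)/ln(7.205e-05/3.416e-02) = ln(9.38237e-09)/ln(0.00210919) ≈ 3.0000.
Then d_4 ≈ d_3·(d_3/d_2)^p = 6.760e-13·(9.38237e-09)^3.0000 = 6.760e-13·8.25919e-25 ≈ 5.583e-37.

5.6e-37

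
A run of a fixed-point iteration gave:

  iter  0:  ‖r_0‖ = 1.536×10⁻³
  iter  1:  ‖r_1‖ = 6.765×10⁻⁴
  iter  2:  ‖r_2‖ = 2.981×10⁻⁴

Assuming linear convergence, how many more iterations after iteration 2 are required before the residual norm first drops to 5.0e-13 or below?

25

Rate ρ ≈ ‖r_2‖/‖r_1‖ = 2.981×10⁻⁴/6.765×10⁻⁴ = 0.4407.
After j more steps, ‖r_{2+j}‖ ≈ 2.981×10⁻⁴·ρ^j; need ρ^j ≤ 5.0e-13/2.981×10⁻⁴ = 1.67729e-09.
j ≥ ln(1.67729e-09)/ln(0.4407) = -20.2061/-0.81939 = 24.660.
So 25 more iterations are needed.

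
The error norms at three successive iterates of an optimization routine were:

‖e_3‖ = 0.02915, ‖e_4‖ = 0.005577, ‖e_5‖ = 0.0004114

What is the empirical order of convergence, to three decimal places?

1.576

p ≈ ln(‖e_5‖/‖e_4‖) / ln(‖e_4‖/‖e_3‖)
  = ln(0.0004114/0.005577) / ln(0.005577/0.02915)
  = ln(0.0737673) / ln(0.191321)
  = -2.606840 / -1.653803 ≈ 1.576270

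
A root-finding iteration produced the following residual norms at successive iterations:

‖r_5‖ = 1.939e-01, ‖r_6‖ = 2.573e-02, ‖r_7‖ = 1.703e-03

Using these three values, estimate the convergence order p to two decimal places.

p ≈ ln(‖r_7‖/‖r_6‖) / ln(‖r_6‖/‖r_5‖)
  = ln(1.703e-03/2.573e-02) / ln(2.573e-02/1.939e-01)
  = ln(0.0661873) / ln(0.132697)
  = -2.71527 / -2.01969 ≈ 1.34440

1.34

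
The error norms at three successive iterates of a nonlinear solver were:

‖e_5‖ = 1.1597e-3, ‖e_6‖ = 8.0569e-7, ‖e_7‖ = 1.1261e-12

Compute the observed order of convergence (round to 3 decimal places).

1.854

p ≈ ln(‖e_7‖/‖e_6‖) / ln(‖e_6‖/‖e_5‖)
  = ln(1.1261e-12/8.0569e-7) / ln(8.0569e-7/1.1597e-3)
  = ln(1.39768e-06) / ln(0.00069474)
  = -13.480697 / -7.271973 ≈ 1.853788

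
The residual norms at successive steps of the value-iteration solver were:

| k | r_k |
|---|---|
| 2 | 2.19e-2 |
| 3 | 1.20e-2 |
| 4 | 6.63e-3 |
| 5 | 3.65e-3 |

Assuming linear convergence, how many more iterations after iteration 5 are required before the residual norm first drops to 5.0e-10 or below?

Rate ρ ≈ r_5/r_4 = 3.65e-3/6.63e-3 = 0.5505.
After j more steps, r_{5+j} ≈ 3.65e-3·ρ^j; need ρ^j ≤ 5.0e-10/3.65e-3 = 1.36986e-07.
j ≥ ln(1.36986e-07)/ln(0.5505) = -15.8034/-0.59693 = 26.474.
So 27 more iterations are needed.

27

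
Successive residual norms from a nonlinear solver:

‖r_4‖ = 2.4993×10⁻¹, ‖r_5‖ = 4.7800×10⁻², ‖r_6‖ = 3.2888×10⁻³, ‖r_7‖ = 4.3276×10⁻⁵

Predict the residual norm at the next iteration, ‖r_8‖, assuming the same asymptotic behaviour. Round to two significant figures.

First estimate the order: p ≈ ln(‖r_7‖/‖r_6‖) / ln(‖r_6‖/‖r_5‖) = ln(4.3276×10⁻⁵/3.2888×10⁻³)/ln(3.2888×10⁻³/4.7800×10⁻²) = ln(0.0131586)/ln(0.0688033) ≈ 1.6180.
Then ‖r_8‖ ≈ ‖r_7‖·(‖r_7‖/‖r_6‖)^p = 4.3276×10⁻⁵·(0.0131586)^1.6180 = 4.3276×10⁻⁵·0.000905485 ≈ 3.919e-08.

3.9e-8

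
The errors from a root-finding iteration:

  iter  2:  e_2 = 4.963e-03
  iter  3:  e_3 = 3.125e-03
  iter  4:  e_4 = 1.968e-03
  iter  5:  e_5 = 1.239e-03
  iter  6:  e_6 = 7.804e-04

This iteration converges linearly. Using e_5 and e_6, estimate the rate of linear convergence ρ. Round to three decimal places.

ρ ≈ e_6/e_5 = 7.804e-04/1.239e-03 = 0.62986

0.630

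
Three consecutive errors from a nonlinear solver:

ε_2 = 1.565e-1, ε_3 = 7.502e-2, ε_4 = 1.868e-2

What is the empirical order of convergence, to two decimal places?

1.89

p ≈ ln(ε_4/ε_3) / ln(ε_3/ε_2)
  = ln(1.868e-2/7.502e-2) / ln(7.502e-2/1.565e-1)
  = ln(0.249) / ln(0.479361)
  = -1.39030 / -0.73530 ≈ 1.89079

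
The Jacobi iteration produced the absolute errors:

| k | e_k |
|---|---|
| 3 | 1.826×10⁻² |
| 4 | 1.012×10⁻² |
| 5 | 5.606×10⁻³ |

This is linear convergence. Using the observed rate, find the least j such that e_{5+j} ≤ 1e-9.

Rate ρ ≈ e_5/e_4 = 5.606×10⁻³/1.012×10⁻² = 0.5540.
After j more steps, e_{5+j} ≈ 5.606×10⁻³·ρ^j; need ρ^j ≤ 1e-9/5.606×10⁻³ = 1.7838e-07.
j ≥ ln(1.7838e-07)/ln(0.5540) = -15.5393/-0.59059 = 26.311.
So 27 more iterations are needed.

27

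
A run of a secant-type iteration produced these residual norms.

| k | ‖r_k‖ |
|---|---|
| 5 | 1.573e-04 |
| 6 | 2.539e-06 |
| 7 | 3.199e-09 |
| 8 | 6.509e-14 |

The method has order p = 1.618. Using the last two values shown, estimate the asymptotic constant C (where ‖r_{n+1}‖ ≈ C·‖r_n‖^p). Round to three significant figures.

3.62

C ≈ ‖r_8‖ / ‖r_7‖^1.618
  = 6.509e-14 / (3.199e-09)^1.618
  = 6.509e-14 / 1.79934e-14 ≈ 3.6174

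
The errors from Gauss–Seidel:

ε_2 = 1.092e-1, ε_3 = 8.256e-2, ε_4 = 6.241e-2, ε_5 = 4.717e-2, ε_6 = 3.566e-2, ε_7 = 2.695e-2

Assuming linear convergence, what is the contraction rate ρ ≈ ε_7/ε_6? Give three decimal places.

0.756

ρ ≈ ε_7/ε_6 = 2.695e-2/3.566e-2 = 0.75575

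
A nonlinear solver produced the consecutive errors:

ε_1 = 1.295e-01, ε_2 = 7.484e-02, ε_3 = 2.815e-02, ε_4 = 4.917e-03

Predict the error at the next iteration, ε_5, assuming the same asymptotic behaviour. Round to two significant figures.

First estimate the order: p ≈ ln(ε_4/ε_3) / ln(ε_3/ε_2) = ln(4.917e-03/2.815e-02)/ln(2.815e-02/7.484e-02) = ln(0.174671)/ln(0.376136) ≈ 1.7845.
Then ε_5 ≈ ε_4·(ε_4/ε_3)^p = 4.917e-03·(0.174671)^1.7845 = 4.917e-03·0.0444368 ≈ 0.0002185.

2.2e-4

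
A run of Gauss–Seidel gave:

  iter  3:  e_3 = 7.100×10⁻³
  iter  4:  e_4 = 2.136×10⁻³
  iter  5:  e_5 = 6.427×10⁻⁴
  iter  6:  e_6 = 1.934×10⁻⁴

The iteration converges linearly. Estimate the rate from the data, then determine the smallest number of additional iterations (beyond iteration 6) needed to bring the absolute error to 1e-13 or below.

Rate ρ ≈ e_6/e_5 = 1.934×10⁻⁴/6.427×10⁻⁴ = 0.3009.
After j more steps, e_{6+j} ≈ 1.934×10⁻⁴·ρ^j; need ρ^j ≤ 1e-13/1.934×10⁻⁴ = 5.17063e-10.
j ≥ ln(5.17063e-10)/ln(0.3009) = -21.3829/-1.20098 = 17.805.
So 18 more iterations are needed.

18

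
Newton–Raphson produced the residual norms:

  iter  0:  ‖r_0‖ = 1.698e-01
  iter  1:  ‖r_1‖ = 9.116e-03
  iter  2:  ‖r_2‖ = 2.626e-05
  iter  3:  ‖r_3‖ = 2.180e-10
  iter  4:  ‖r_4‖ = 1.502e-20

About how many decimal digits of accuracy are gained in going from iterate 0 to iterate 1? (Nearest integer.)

1

Digits gained ≈ log₁₀(‖r_0‖/‖r_1‖) = log₁₀(1.698e-01/9.116e-03) = log₁₀(18.6266) ≈ 1.270.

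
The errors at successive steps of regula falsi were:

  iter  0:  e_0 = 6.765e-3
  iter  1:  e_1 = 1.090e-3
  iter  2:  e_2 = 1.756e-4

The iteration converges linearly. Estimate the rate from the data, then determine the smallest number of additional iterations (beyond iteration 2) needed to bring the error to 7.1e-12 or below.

Rate ρ ≈ e_2/e_1 = 1.756e-4/1.090e-3 = 0.1611.
After j more steps, e_{2+j} ≈ 1.756e-4·ρ^j; need ρ^j ≤ 7.1e-12/1.756e-4 = 4.04328e-08.
j ≥ ln(4.04328e-08)/ln(0.1611) = -17.0236/-1.82573 = 9.324.
So 10 more iterations are needed.

10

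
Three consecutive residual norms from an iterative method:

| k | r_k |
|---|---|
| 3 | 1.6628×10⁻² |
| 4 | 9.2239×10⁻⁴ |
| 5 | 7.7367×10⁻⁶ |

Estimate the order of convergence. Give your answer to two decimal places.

1.65

p ≈ ln(r_5/r_4) / ln(r_4/r_3)
  = ln(7.7367×10⁻⁶/9.2239×10⁻⁴) / ln(9.2239×10⁻⁴/1.6628×10⁻²)
  = ln(0.00838767) / ln(0.0554721)
  = -4.78099 / -2.89188 ≈ 1.65325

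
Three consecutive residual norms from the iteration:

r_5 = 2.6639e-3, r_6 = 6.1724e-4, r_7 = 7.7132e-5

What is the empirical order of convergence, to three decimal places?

1.422

p ≈ ln(r_7/r_6) / ln(r_6/r_5)
  = ln(7.7132e-5/6.1724e-4) / ln(6.1724e-4/2.6639e-3)
  = ln(0.124963) / ln(0.231705)
  = -2.079738 / -1.462290 ≈ 1.422247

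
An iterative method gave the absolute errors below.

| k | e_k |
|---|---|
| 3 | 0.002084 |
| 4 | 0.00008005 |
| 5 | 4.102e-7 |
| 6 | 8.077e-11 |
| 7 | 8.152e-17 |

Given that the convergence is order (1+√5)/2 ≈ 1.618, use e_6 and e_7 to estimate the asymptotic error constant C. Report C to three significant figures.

1.74

C ≈ e_7 / e_6^1.618
  = 8.152e-17 / (8.077e-11)^1.618
  = 8.152e-17 / 4.6766e-17 ≈ 1.7431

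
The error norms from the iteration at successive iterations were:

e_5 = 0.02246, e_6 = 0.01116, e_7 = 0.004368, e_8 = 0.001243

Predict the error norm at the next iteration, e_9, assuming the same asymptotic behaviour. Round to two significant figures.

First estimate the order: p ≈ ln(e_8/e_7) / ln(e_7/e_6) = ln(0.001243/0.004368)/ln(0.004368/0.01116) = ln(0.28457)/ln(0.391398) ≈ 1.3398.
Then e_9 ≈ e_8·(e_8/e_7)^p = 0.001243·(0.28457)^1.3398 = 0.001243·0.185662 ≈ 0.0002308.

2.3e-4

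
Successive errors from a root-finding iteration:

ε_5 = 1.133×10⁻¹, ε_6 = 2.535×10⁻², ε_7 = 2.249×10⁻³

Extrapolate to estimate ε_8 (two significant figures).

4.5e-5

First estimate the order: p ≈ ln(ε_7/ε_6) / ln(ε_6/ε_5) = ln(2.249×10⁻³/2.535×10⁻²)/ln(2.535×10⁻²/1.133×10⁻¹) = ln(0.0887179)/ln(0.223742) ≈ 1.6178.
Then ε_8 ≈ ε_7·(ε_7/ε_6)^p = 2.249×10⁻³·(0.0887179)^1.6178 = 2.249×10⁻³·0.0198652 ≈ 4.468e-05.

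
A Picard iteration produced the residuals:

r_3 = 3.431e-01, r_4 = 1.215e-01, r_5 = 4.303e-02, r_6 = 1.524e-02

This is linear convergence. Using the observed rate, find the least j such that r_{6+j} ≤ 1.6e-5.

Rate ρ ≈ r_6/r_5 = 1.524e-02/4.303e-02 = 0.3542.
After j more steps, r_{6+j} ≈ 1.524e-02·ρ^j; need ρ^j ≤ 1.6e-5/1.524e-02 = 0.00104987.
j ≥ ln(0.00104987)/ln(0.3542) = -6.8591/-1.03789 = 6.609.
So 7 more iterations are needed.

7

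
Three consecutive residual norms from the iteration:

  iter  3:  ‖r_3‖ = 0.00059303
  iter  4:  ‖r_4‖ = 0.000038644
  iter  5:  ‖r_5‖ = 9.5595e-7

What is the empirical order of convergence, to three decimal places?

p ≈ ln(‖r_5‖/‖r_4‖) / ln(‖r_4‖/‖r_3‖)
  = ln(9.5595e-7/0.000038644) / ln(0.000038644/0.00059303)
  = ln(0.0247373) / ln(0.0651637)
  = -3.699443 / -2.730853 ≈ 1.354684

1.355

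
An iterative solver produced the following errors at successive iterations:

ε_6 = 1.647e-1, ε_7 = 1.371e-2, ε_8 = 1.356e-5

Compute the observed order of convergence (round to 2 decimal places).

p ≈ ln(ε_8/ε_7) / ln(ε_7/ε_6)
  = ln(1.356e-5/1.371e-2) / ln(1.371e-2/1.647e-1)
  = ln(0.000989059) / ln(0.0832423)
  = -6.91876 / -2.48600 ≈ 2.78309

2.78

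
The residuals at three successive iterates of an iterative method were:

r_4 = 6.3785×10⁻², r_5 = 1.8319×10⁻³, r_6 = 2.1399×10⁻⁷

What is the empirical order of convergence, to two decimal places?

p ≈ ln(r_6/r_5) / ln(r_5/r_4)
  = ln(2.1399×10⁻⁷/1.8319×10⁻³) / ln(1.8319×10⁻³/6.3785×10⁻²)
  = ln(0.000116813) / ln(0.0287199)
  = -9.05494 / -3.55017 ≈ 2.55057

2.55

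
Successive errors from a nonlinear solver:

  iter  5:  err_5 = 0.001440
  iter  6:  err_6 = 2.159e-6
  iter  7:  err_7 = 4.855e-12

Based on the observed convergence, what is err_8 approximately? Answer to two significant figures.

First estimate the order: p ≈ ln(err_7/err_6) / ln(err_6/err_5) = ln(4.855e-12/2.159e-6)/ln(2.159e-6/0.001440) = ln(2.24873e-06)/ln(0.00149931) ≈ 1.9999.
Then err_8 ≈ err_7·(err_7/err_6)^p = 4.855e-12·(2.24873e-06)^1.9999 = 4.855e-12·5.06337e-12 ≈ 2.458e-23.

2.5e-23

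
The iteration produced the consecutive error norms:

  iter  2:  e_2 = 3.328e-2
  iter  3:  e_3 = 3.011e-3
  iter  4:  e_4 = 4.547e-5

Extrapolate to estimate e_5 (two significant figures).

First estimate the order: p ≈ ln(e_4/e_3) / ln(e_3/e_2) = ln(4.547e-5/3.011e-3)/ln(3.011e-3/3.328e-2) = ln(0.0151013)/ln(0.0904748) ≈ 1.7451.
Then e_5 ≈ e_4·(e_4/e_3)^p = 4.547e-5·(0.0151013)^1.7451 = 4.547e-5·0.000664046 ≈ 3.019e-08.

3.0e-8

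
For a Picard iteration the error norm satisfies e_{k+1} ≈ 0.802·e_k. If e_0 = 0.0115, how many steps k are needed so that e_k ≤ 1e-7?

After k steps, e_k ≈ 0.0115·0.802^k.
Need 0.802^k ≤ 1e-7/0.0115 = 8.69565e-06.
k ≥ ln(8.69565e-06)/ln(0.802) = -11.6527/-0.22065 = 52.811.
Smallest integer k = 53.

53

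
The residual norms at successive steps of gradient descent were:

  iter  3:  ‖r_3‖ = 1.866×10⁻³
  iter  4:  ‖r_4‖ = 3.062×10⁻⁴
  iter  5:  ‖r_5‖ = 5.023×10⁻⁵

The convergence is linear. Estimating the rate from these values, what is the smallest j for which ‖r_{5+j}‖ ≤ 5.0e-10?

Rate ρ ≈ ‖r_5‖/‖r_4‖ = 5.023×10⁻⁵/3.062×10⁻⁴ = 0.1640.
After j more steps, ‖r_{5+j}‖ ≈ 5.023×10⁻⁵·ρ^j; need ρ^j ≤ 5.0e-10/5.023×10⁻⁵ = 9.95421e-06.
j ≥ ln(9.95421e-06)/ln(0.1640) = -11.5175/-1.80789 = 6.371.
So 7 more iterations are needed.

7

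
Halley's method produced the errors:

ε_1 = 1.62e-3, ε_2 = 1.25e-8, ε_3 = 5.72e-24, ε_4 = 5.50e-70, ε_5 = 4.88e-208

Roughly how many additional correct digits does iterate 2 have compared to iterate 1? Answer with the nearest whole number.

Digits gained ≈ log₁₀(ε_1/ε_2) = log₁₀(1.62e-3/1.25e-8) = log₁₀(129600) ≈ 5.113.

5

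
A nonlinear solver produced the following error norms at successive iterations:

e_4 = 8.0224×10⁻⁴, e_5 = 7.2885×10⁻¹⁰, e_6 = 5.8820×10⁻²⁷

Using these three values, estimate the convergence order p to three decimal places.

p ≈ ln(e_6/e_5) / ln(e_5/e_4)
  = ln(5.8820×10⁻²⁷/7.2885×10⁻¹⁰) / ln(7.2885×10⁻¹⁰/8.0224×10⁻⁴)
  = ln(8.07025e-18) / ln(9.08519e-07)
  = -39.358347 / -13.911450 ≈ 2.829205

2.829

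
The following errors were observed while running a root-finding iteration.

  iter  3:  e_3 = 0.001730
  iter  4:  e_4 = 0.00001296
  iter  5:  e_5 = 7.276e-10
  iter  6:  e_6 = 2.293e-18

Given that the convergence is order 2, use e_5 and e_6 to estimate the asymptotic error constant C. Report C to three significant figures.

4.33

C ≈ e_6 / e_5^2
  = 2.293e-18 / (7.276e-10)^2
  = 2.293e-18 / 5.29402e-19 ≈ 4.3313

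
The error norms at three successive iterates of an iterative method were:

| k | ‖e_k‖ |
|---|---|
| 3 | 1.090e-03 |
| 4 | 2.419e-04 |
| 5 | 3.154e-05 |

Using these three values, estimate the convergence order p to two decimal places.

p ≈ ln(‖e_5‖/‖e_4‖) / ln(‖e_4‖/‖e_3‖)
  = ln(3.154e-05/2.419e-04) / ln(2.419e-04/1.090e-03)
  = ln(0.130384) / ln(0.221927)
  = -2.03727 / -1.50541 ≈ 1.35330

1.35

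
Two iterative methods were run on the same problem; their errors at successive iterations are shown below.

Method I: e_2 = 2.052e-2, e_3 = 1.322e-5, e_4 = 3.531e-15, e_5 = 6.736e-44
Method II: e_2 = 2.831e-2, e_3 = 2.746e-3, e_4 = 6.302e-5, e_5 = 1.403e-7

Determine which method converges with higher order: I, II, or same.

Method I: p ≈ ln(6.736e-44/3.531e-15)/ln(3.531e-15/1.322e-5) ≈ 3.00.
Method II: p ≈ ln(1.403e-7/6.302e-5)/ln(6.302e-5/2.746e-3) ≈ 1.62.
Method I has the higher order (≈3.0 vs ≈1.6).

I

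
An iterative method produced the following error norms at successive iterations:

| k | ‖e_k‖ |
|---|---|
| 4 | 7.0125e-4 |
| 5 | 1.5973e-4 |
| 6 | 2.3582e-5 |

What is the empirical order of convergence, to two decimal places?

p ≈ ln(‖e_6‖/‖e_5‖) / ln(‖e_5‖/‖e_4‖)
  = ln(2.3582e-5/1.5973e-4) / ln(1.5973e-4/7.0125e-4)
  = ln(0.147637) / ln(0.227779)
  = -1.91300 / -1.47938 ≈ 1.29311

1.29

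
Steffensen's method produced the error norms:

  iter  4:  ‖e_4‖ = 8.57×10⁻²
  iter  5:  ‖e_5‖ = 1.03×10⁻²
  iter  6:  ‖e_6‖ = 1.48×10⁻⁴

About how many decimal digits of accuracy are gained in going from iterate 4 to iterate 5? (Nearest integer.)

Digits gained ≈ log₁₀(‖e_4‖/‖e_5‖) = log₁₀(8.57×10⁻²/1.03×10⁻²) = log₁₀(8.32039) ≈ 0.920.

1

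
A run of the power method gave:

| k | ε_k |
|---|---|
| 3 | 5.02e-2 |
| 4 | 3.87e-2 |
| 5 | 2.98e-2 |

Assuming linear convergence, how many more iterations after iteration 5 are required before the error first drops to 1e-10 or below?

75

Rate ρ ≈ ε_5/ε_4 = 2.98e-2/3.87e-2 = 0.7700.
After j more steps, ε_{5+j} ≈ 2.98e-2·ρ^j; need ρ^j ≤ 1e-10/2.98e-2 = 3.3557e-09.
j ≥ ln(3.3557e-09)/ln(0.7700) = -19.5126/-0.26136 = 74.658.
So 75 more iterations are needed.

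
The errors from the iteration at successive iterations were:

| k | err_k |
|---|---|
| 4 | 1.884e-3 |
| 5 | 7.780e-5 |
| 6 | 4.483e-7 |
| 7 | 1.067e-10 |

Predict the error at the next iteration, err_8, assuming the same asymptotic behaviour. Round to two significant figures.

1.5e-16

First estimate the order: p ≈ ln(err_7/err_6) / ln(err_6/err_5) = ln(1.067e-10/4.483e-7)/ln(4.483e-7/7.780e-5) = ln(0.00023801)/ln(0.00576221) ≈ 1.6180.
Then err_8 ≈ err_7·(err_7/err_6)^p = 1.067e-10·(0.00023801)^1.6180 = 1.067e-10·1.37193e-06 ≈ 1.464e-16.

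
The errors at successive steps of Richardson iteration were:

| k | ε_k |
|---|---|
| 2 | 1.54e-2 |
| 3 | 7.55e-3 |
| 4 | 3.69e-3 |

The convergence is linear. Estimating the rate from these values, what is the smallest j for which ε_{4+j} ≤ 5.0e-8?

Rate ρ ≈ ε_4/ε_3 = 3.69e-3/7.55e-3 = 0.4887.
After j more steps, ε_{4+j} ≈ 3.69e-3·ρ^j; need ρ^j ≤ 5.0e-8/3.69e-3 = 1.35501e-05.
j ≥ ln(1.35501e-05)/ln(0.4887) = -11.2091/-0.71601 = 15.655.
So 16 more iterations are needed.

16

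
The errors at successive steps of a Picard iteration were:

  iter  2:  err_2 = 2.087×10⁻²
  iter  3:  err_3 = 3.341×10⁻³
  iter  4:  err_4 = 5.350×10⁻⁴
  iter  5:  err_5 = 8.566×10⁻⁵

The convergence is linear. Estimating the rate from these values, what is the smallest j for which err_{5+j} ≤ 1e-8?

Rate ρ ≈ err_5/err_4 = 8.566×10⁻⁵/5.350×10⁻⁴ = 0.1601.
After j more steps, err_{5+j} ≈ 8.566×10⁻⁵·ρ^j; need ρ^j ≤ 1e-8/8.566×10⁻⁵ = 0.000116741.
j ≥ ln(0.000116741)/ln(0.1601) = -9.0556/-1.83196 = 4.943.
So 5 more iterations are needed.

5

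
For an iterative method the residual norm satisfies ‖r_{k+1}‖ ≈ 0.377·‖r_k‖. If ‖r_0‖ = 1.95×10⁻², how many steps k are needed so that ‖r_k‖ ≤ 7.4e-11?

After k steps, ‖r_k‖ ≈ 1.95×10⁻²·0.377^k.
Need 0.377^k ≤ 7.4e-11/1.95×10⁻² = 3.79487e-09.
k ≥ ln(3.79487e-09)/ln(0.377) = -19.3896/-0.97551 = 19.876.
Smallest integer k = 20.

20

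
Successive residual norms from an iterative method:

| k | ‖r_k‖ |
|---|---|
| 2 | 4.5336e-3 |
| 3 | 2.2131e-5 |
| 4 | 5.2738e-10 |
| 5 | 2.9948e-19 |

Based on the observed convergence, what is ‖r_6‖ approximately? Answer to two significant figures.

9.7e-38

First estimate the order: p ≈ ln(‖r_5‖/‖r_4‖) / ln(‖r_4‖/‖r_3‖) = ln(2.9948e-19/5.2738e-10)/ln(5.2738e-10/2.2131e-5) = ln(5.67864e-10)/ln(2.38299e-05) ≈ 2.0000.
Then ‖r_6‖ ≈ ‖r_5‖·(‖r_5‖/‖r_4‖)^p = 2.9948e-19·(5.67864e-10)^2.0000 = 2.9948e-19·3.2247e-19 ≈ 9.657e-38.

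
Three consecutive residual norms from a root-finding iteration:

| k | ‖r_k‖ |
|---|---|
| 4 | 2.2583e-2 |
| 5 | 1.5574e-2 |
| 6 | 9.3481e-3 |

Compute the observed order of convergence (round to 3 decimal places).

p ≈ ln(‖r_6‖/‖r_5‖) / ln(‖r_5‖/‖r_4‖)
  = ln(9.3481e-3/1.5574e-2) / ln(1.5574e-2/2.2583e-2)
  = ln(0.600238) / ln(0.689634)
  = -0.510429 / -0.371594 ≈ 1.373620

1.374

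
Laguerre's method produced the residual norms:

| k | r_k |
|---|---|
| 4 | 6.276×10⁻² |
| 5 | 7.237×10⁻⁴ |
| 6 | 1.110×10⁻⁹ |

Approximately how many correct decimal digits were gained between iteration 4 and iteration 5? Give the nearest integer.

Digits gained ≈ log₁₀(r_4/r_5) = log₁₀(6.276×10⁻²/7.237×10⁻⁴) = log₁₀(86.721) ≈ 1.938.

2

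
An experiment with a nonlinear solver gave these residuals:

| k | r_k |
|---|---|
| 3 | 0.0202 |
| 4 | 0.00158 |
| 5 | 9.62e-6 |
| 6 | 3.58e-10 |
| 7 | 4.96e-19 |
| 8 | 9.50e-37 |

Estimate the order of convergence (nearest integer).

2

Consecutive ratios: r_8/r_7 = 9.50e-37/4.96e-19 = 1.91532e-18, r_7/r_6 = 4.96e-19/3.58e-10 = 1.38547e-09.
p ≈ ln(1.91532e-18)/ln(1.38547e-09) = -40.7966/-20.3972 ≈ 2.00.
So the convergence is quadratic (order 2).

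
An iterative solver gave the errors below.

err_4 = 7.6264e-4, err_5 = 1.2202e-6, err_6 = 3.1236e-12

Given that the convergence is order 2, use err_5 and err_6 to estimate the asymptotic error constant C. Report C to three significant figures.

2.10

C ≈ err_6 / err_5^2
  = 3.1236e-12 / (1.2202e-6)^2
  = 3.1236e-12 / 1.48889e-12 ≈ 2.0979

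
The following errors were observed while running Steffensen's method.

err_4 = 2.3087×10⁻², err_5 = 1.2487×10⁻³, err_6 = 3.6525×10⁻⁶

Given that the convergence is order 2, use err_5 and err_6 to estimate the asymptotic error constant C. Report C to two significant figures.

2.3

C ≈ err_6 / err_5^2
  = 3.6525×10⁻⁶ / (1.2487×10⁻³)^2
  = 3.6525×10⁻⁶ / 1.55925e-06 ≈ 2.3425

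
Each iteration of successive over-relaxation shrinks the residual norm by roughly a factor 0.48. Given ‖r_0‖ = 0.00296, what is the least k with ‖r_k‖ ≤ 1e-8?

After k steps, ‖r_k‖ ≈ 0.00296·0.48^k.
Need 0.48^k ≤ 1e-8/0.00296 = 3.37838e-06.
k ≥ ln(3.37838e-06)/ln(0.48) = -12.5981/-0.73397 = 17.164.
Smallest integer k = 18.

18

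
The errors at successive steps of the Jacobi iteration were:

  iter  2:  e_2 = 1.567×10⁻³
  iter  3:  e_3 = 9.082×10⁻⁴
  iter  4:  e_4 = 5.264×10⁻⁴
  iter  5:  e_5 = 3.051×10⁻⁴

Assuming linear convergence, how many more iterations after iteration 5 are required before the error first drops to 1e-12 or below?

Rate ρ ≈ e_5/e_4 = 3.051×10⁻⁴/5.264×10⁻⁴ = 0.5796.
After j more steps, e_{5+j} ≈ 3.051×10⁻⁴·ρ^j; need ρ^j ≤ 1e-12/3.051×10⁻⁴ = 3.27761e-09.
j ≥ ln(3.27761e-09)/ln(0.5796) = -19.5362/-0.54542 = 35.819.
So 36 more iterations are needed.

36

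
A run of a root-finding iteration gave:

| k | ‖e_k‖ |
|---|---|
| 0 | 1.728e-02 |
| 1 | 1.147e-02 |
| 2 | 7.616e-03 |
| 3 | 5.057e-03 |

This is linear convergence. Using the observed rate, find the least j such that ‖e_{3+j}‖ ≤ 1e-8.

Rate ρ ≈ ‖e_3‖/‖e_2‖ = 5.057e-03/7.616e-03 = 0.6640.
After j more steps, ‖e_{3+j}‖ ≈ 5.057e-03·ρ^j; need ρ^j ≤ 1e-8/5.057e-03 = 1.97746e-06.
j ≥ ln(1.97746e-06)/ln(0.6640) = -13.1337/-0.40947 = 32.075.
So 33 more iterations are needed.

33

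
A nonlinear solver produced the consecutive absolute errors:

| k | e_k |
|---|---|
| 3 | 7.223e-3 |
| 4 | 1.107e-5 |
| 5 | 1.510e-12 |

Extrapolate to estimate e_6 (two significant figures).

First estimate the order: p ≈ ln(e_5/e_4) / ln(e_4/e_3) = ln(1.510e-12/1.107e-5)/ln(1.107e-5/7.223e-3) = ln(1.36405e-07)/ln(0.0015326) ≈ 2.4392.
Then e_6 ≈ e_5·(e_5/e_4)^p = 1.510e-12·(1.36405e-07)^2.4392 = 1.510e-12·1.79671e-17 ≈ 2.713e-29.

2.7e-29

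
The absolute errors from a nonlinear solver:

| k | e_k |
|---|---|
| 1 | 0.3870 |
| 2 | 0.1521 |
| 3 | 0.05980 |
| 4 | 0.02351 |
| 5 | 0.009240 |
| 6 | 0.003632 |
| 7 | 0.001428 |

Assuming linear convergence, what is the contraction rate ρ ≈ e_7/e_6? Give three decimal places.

ρ ≈ e_7/e_6 = 0.001428/0.003632 = 0.39317

0.393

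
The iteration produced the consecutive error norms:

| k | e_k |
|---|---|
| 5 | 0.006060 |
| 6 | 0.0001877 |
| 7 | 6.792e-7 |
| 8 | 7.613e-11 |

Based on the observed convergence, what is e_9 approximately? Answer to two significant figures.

First estimate the order: p ≈ ln(e_8/e_7) / ln(e_7/e_6) = ln(7.613e-11/6.792e-7)/ln(6.792e-7/0.0001877) = ln(0.000112088)/ln(0.00361854) ≈ 1.6181.
Then e_9 ≈ e_8·(e_8/e_7)^p = 7.613e-11·(0.000112088)^1.6181 = 7.613e-11·4.05314e-07 ≈ 3.086e-17.

3.1e-17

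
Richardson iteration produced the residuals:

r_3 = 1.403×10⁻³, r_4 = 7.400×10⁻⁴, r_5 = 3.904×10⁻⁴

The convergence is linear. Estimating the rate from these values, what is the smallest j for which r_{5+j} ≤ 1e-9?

Rate ρ ≈ r_5/r_4 = 3.904×10⁻⁴/7.400×10⁻⁴ = 0.5276.
After j more steps, r_{5+j} ≈ 3.904×10⁻⁴·ρ^j; need ρ^j ≤ 1e-9/3.904×10⁻⁴ = 2.56148e-06.
j ≥ ln(2.56148e-06)/ln(0.5276) = -12.8749/-0.63942 = 20.135.
So 21 more iterations are needed.

21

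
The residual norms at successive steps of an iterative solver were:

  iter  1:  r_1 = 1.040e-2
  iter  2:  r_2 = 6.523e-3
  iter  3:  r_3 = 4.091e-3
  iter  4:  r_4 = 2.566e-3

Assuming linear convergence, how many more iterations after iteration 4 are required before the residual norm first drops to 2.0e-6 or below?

16

Rate ρ ≈ r_4/r_3 = 2.566e-3/4.091e-3 = 0.6272.
After j more steps, r_{4+j} ≈ 2.566e-3·ρ^j; need ρ^j ≤ 2.0e-6/2.566e-3 = 0.000779423.
j ≥ ln(0.000779423)/ln(0.6272) = -7.1570/-0.46649 = 15.342.
So 16 more iterations are needed.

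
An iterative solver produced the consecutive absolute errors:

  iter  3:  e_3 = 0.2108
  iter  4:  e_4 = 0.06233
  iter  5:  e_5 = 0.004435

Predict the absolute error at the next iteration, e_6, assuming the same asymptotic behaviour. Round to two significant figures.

First estimate the order: p ≈ ln(e_5/e_4) / ln(e_4/e_3) = ln(0.004435/0.06233)/ln(0.06233/0.2108) = ln(0.0711535)/ln(0.295683) ≈ 2.1690.
Then e_6 ≈ e_5·(e_5/e_4)^p = 0.004435·(0.0711535)^2.1690 = 0.004435·0.00323902 ≈ 1.437e-05.

1.4e-5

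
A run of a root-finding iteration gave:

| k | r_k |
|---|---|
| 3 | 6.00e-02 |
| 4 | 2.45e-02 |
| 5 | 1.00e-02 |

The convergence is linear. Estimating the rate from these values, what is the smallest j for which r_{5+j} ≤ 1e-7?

13

Rate ρ ≈ r_5/r_4 = 1.00e-02/2.45e-02 = 0.4082.
After j more steps, r_{5+j} ≈ 1.00e-02·ρ^j; need ρ^j ≤ 1e-7/1.00e-02 = 1e-05.
j ≥ ln(1e-05)/ln(0.4082) = -11.5129/-0.89600 = 12.849.
So 13 more iterations are needed.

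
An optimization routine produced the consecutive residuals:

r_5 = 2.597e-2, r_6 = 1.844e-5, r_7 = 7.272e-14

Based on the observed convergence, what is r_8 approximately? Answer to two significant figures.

First estimate the order: p ≈ ln(r_7/r_6) / ln(r_6/r_5) = ln(7.272e-14/1.844e-5)/ln(1.844e-5/2.597e-2) = ln(3.9436e-09)/ln(0.00071005) ≈ 2.6691.
Then r_8 ≈ r_7·(r_7/r_6)^p = 7.272e-14·(3.9436e-09)^2.6691 = 7.272e-14·3.70337e-23 ≈ 2.693e-36.

2.7e-36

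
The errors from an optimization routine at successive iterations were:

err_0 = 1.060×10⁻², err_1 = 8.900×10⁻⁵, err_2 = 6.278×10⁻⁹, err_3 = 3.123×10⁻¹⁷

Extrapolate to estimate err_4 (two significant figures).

7.7e-34

First estimate the order: p ≈ ln(err_3/err_2) / ln(err_2/err_1) = ln(3.123×10⁻¹⁷/6.278×10⁻⁹)/ln(6.278×10⁻⁹/8.900×10⁻⁵) = ln(4.97451e-09)/ln(7.05393e-05) ≈ 2.0000.
Then err_4 ≈ err_3·(err_3/err_2)^p = 3.123×10⁻¹⁷·(4.97451e-09)^2.0000 = 3.123×10⁻¹⁷·2.47457e-17 ≈ 7.728e-34.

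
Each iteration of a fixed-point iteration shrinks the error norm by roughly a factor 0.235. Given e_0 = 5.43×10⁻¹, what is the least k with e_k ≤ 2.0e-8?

12

After k steps, e_k ≈ 5.43×10⁻¹·0.235^k.
Need 0.235^k ≤ 2.0e-8/5.43×10⁻¹ = 3.68324e-08.
k ≥ ln(3.68324e-08)/ln(0.235) = -17.1169/-1.44817 = 11.820.
Smallest integer k = 12.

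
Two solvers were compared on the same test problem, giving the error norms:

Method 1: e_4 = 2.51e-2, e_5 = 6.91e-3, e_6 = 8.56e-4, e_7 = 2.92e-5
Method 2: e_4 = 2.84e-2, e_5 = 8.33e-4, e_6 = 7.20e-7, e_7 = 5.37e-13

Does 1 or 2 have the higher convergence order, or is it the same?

2

Method 1: p ≈ ln(2.92e-5/8.56e-4)/ln(8.56e-4/6.91e-3) ≈ 1.62.
Method 2: p ≈ ln(5.37e-13/7.20e-7)/ln(7.20e-7/8.33e-4) ≈ 2.00.
Method 2 has the higher order (≈2.0 vs ≈1.6).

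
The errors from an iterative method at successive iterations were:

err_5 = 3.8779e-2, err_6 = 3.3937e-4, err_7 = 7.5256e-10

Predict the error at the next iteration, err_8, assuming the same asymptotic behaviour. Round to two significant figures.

2.2e-25

First estimate the order: p ≈ ln(err_7/err_6) / ln(err_6/err_5) = ln(7.5256e-10/3.3937e-4)/ln(3.3937e-4/3.8779e-2) = ln(2.21752e-06)/ln(0.00875139) ≈ 2.7475.
Then err_8 ≈ err_7·(err_7/err_6)^p = 7.5256e-10·(2.21752e-06)^2.7475 = 7.5256e-10·2.91925e-16 ≈ 2.197e-25.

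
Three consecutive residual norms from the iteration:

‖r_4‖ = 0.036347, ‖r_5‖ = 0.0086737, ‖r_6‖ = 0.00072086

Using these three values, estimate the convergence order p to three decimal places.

p ≈ ln(‖r_6‖/‖r_5‖) / ln(‖r_5‖/‖r_4‖)
  = ln(0.00072086/0.0086737) / ln(0.0086737/0.036347)
  = ln(0.0831087) / ln(0.238636)
  = -2.487606 / -1.432816 ≈ 1.736166

1.736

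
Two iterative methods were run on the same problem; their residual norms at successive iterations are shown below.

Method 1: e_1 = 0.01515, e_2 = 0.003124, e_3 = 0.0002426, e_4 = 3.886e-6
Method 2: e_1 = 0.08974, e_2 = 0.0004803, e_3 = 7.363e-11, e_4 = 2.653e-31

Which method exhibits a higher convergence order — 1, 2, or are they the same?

2

Method 1: p ≈ ln(3.886e-6/0.0002426)/ln(0.0002426/0.003124) ≈ 1.62.
Method 2: p ≈ ln(2.653e-31/7.363e-11)/ln(7.363e-11/0.0004803) ≈ 3.00.
Method 2 has the higher order (≈3.0 vs ≈1.6).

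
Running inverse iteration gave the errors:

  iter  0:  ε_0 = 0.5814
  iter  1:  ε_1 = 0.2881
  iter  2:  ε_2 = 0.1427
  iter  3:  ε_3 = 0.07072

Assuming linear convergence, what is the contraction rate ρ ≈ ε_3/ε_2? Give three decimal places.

ρ ≈ ε_3/ε_2 = 0.07072/0.1427 = 0.49559

0.496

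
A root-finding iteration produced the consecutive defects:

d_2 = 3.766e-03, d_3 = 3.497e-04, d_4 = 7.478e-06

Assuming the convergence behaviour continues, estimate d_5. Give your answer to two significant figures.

First estimate the order: p ≈ ln(d_4/d_3) / ln(d_3/d_2) = ln(7.478e-06/3.497e-04)/ln(3.497e-04/3.766e-03) = ln(0.021384)/ln(0.0928571) ≈ 1.6178.
Then d_5 ≈ d_4·(d_4/d_3)^p = 7.478e-06·(0.021384)^1.6178 = 7.478e-06·0.00198801 ≈ 1.487e-08.

1.5e-8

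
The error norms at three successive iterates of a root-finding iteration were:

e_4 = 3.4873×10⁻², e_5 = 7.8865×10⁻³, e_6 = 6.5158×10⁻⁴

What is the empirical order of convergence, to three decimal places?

1.677

p ≈ ln(e_6/e_5) / ln(e_5/e_4)
  = ln(6.5158×10⁻⁴/7.8865×10⁻³) / ln(7.8865×10⁻³/3.4873×10⁻²)
  = ln(0.0826197) / ln(0.226149)
  = -2.493507 / -1.486561 ≈ 1.677366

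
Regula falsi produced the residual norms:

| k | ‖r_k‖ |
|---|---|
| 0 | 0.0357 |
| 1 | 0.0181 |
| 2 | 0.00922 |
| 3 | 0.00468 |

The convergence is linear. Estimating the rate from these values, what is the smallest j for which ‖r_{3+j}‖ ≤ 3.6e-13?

35

Rate ρ ≈ ‖r_3‖/‖r_2‖ = 0.00468/0.00922 = 0.5076.
After j more steps, ‖r_{3+j}‖ ≈ 0.00468·ρ^j; need ρ^j ≤ 3.6e-13/0.00468 = 7.69231e-11.
j ≥ ln(7.69231e-11)/ln(0.5076) = -23.2882/-0.67806 = 34.345.
So 35 more iterations are needed.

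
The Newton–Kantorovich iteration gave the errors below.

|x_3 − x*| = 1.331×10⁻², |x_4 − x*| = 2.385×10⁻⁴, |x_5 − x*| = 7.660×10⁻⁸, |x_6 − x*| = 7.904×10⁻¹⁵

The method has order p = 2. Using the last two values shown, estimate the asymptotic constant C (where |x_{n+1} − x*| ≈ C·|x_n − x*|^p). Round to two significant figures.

C ≈ |x_6 − x*| / |x_5 − x*|^2
  = 7.904×10⁻¹⁵ / (7.660×10⁻⁸)^2
  = 7.904×10⁻¹⁵ / 5.86756e-15 ≈ 1.3471

1.3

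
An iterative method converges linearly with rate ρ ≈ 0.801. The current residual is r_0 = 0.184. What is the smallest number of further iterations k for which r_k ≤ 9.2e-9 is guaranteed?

After k steps, r_k ≈ 0.184·0.801^k.
Need 0.801^k ≤ 9.2e-9/0.184 = 5e-08.
k ≥ ln(5e-08)/ln(0.801) = -16.8112/-0.22189 = 75.764.
Smallest integer k = 76.

76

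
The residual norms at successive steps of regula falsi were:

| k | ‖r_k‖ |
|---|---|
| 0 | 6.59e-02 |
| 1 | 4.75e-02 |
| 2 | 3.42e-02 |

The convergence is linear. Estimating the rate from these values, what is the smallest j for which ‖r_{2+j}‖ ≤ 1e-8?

Rate ρ ≈ ‖r_2‖/‖r_1‖ = 3.42e-02/4.75e-02 = 0.7200.
After j more steps, ‖r_{2+j}‖ ≈ 3.42e-02·ρ^j; need ρ^j ≤ 1e-8/3.42e-02 = 2.92398e-07.
j ≥ ln(2.92398e-07)/ln(0.7200) = -15.0451/-0.32850 = 45.799.
So 46 more iterations are needed.

46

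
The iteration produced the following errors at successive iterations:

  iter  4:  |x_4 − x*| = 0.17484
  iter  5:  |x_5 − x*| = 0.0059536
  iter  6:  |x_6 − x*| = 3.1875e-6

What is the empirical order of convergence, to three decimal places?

p ≈ ln(|x_6 − x*|/|x_5 − x*|) / ln(|x_5 − x*|/|x_4 − x*|)
  = ln(3.1875e-6/0.0059536) / ln(0.0059536/0.17484)
  = ln(0.00053539) / ln(0.0340517)
  = -7.532515 / -3.379875 ≈ 2.228637

2.229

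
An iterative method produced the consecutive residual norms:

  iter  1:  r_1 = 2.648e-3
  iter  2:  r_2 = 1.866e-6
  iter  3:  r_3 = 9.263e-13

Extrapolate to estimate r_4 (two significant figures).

2.3e-25

First estimate the order: p ≈ ln(r_3/r_2) / ln(r_2/r_1) = ln(9.263e-13/1.866e-6)/ln(1.866e-6/2.648e-3) = ln(4.96409e-07)/ln(0.000704683) ≈ 2.0000.
Then r_4 ≈ r_3·(r_3/r_2)^p = 9.263e-13·(4.96409e-07)^2.0000 = 9.263e-13·2.46422e-13 ≈ 2.283e-25.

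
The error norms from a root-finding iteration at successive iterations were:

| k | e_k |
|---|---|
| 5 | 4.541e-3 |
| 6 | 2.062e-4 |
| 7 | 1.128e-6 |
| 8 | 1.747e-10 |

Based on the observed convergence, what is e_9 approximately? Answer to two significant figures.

First estimate the order: p ≈ ln(e_8/e_7) / ln(e_7/e_6) = ln(1.747e-10/1.128e-6)/ln(1.128e-6/2.062e-4) = ln(0.000154876)/ln(0.00547042) ≈ 1.6844.
Then e_9 ≈ e_8·(e_8/e_7)^p = 1.747e-10·(0.000154876)^1.6844 = 1.747e-10·3.82304e-07 ≈ 6.679e-17.

6.7e-17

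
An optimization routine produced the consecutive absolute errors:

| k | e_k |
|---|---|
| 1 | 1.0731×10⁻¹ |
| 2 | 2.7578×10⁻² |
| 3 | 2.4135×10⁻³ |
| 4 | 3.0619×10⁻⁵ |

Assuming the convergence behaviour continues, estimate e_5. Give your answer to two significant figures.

First estimate the order: p ≈ ln(e_4/e_3) / ln(e_3/e_2) = ln(3.0619×10⁻⁵/2.4135×10⁻³)/ln(2.4135×10⁻³/2.7578×10⁻²) = ln(0.0126866)/ln(0.0875154) ≈ 1.7928.
Then e_5 ≈ e_4·(e_4/e_3)^p = 3.0619×10⁻⁵·(0.0126866)^1.7928 = 3.0619×10⁻⁵·0.000397812 ≈ 1.218e-08.

1.2e-8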